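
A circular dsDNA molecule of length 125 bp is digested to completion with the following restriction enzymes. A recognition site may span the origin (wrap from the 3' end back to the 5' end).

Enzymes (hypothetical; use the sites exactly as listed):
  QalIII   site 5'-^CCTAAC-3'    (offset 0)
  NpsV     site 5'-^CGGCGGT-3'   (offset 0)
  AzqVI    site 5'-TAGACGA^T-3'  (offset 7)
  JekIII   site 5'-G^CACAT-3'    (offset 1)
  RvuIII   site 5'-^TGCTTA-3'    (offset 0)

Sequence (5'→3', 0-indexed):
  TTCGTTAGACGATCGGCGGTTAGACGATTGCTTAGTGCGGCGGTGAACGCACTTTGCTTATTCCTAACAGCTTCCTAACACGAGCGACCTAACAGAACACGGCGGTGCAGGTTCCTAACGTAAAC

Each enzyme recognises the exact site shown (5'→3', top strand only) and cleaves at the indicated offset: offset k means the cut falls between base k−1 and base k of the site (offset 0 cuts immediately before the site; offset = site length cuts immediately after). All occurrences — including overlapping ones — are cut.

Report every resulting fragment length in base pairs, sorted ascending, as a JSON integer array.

[1,1,8,9,11,12,14,14,14,17,24]

Scan for sites:
  QalIII CCTAAC/0: at [62, 73, 87, 113] ⇒ [62, 73, 87, 113]
  NpsV CGGCGGT/0: at [13, 37, 99] ⇒ [13, 37, 99]
  AzqVI TAGACGAT/7: at [5, 20] ⇒ [12, 27]
  JekIII (GCACAT, off=1): no sites
  RvuIII TGCTTA/0: at [28, 54] ⇒ [28, 54]

Pooled cuts: [12, 13, 27, 28, 37, 54, 62, 73, 87, 99, 113]

Fragments:
  12→13: 1 bp
  13→27: 14 bp
  27→28: 1 bp
  28→37: 9 bp
  37→54: 17 bp
  54→62: 8 bp
  62→73: 11 bp
  73→87: 14 bp
  87→99: 12 bp
  99→113: 14 bp
  113→12 (wrap): 125-113+12 = 24 bp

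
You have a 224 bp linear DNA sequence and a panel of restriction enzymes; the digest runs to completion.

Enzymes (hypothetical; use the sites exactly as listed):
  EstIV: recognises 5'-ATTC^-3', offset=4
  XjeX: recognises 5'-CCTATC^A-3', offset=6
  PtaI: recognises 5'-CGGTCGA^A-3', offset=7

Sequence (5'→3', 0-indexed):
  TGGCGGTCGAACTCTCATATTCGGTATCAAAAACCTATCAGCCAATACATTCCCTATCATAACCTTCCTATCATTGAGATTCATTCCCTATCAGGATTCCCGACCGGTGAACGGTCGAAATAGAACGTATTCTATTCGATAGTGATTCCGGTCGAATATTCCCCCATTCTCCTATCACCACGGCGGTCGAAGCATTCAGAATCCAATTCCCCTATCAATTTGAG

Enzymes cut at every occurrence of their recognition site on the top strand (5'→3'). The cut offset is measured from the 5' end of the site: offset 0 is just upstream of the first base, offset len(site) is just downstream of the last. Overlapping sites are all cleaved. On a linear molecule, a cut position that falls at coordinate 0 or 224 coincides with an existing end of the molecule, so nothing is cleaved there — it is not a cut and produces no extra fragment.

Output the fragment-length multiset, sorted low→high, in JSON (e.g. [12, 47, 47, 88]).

[4,5,6,6,6,7,7,7,7,7,8,8,10,10,11,12,12,13,14,14,14,17,19]

Per-enzyme occurrences:
  EstIV ATTC/4: at [18, 48, 78, 82, 95, 128, 133, 144, 157, 165, 193, 205] ⇒ [22, 52, 82, 86, 99, 132, 137, 148, 161, 169, 197, 209]
  XjeX CCTATCA/6: at [33, 52, 66, 86, 170, 210] ⇒ [39, 58, 72, 92, 176, 216]
  PtaI CGGTCGAA/7: at [3, 111, 148, 183] ⇒ [10, 118, 155, 190]

All cut coordinates (distinct, sorted): [10, 22, 39, 52, 58, 72, 82, 86, 92, 99, 118, 132, 137, 148, 155, 161, 169, 176, 190, 197, 209, 216]

Fragments:
  [0,10): 10 bp
  [10,22): 12 bp
  [22,39): 17 bp
  [39,52): 13 bp
  [52,58): 6 bp
  [58,72): 14 bp
  [72,82): 10 bp
  [82,86): 4 bp
  [86,92): 6 bp
  [92,99): 7 bp
  [99,118): 19 bp
  [118,132): 14 bp
  [132,137): 5 bp
  [137,148): 11 bp
  [148,155): 7 bp
  [155,161): 6 bp
  [161,169): 8 bp
  [169,176): 7 bp
  [176,190): 14 bp
  [190,197): 7 bp
  [197,209): 12 bp
  [209,216): 7 bp
  [216,224): 8 bp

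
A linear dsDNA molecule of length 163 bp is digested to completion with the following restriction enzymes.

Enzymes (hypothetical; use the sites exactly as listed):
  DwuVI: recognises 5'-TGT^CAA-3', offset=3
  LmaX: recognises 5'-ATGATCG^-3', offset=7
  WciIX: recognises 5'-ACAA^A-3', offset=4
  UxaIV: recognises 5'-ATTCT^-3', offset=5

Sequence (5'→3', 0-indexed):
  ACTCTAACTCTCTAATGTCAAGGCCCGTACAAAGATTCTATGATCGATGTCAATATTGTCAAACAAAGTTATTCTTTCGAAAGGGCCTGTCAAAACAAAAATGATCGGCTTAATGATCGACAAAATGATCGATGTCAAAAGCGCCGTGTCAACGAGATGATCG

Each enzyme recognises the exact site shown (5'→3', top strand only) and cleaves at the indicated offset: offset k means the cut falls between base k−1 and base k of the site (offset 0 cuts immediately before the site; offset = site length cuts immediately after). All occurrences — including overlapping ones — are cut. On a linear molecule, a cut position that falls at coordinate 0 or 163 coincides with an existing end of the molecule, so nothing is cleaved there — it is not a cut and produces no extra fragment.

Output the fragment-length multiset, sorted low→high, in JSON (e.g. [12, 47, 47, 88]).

[4,4,4,7,7,7,8,8,9,9,9,12,14,14,14,15,18]

Site scan:
  DwuVI (TGTCAA, off=3): starts [15, 47, 56, 87, 132, 146] → cuts [18, 50, 59, 90, 135, 149]
  LmaX (ATGATCG, off=7): starts [39, 100, 112, 124, 156] → cuts [46, 107, 119, 131] (position 163 is a terminus of the linear molecule — no cut)
  WciIX (ACAAA, off=4): starts [28, 62, 94, 119] → cuts [32, 66, 98, 123]
  UxaIV (ATTCT, off=5): starts [34, 70] → cuts [39, 75]

Pooled cuts: [18, 32, 39, 46, 50, 59, 66, 75, 90, 98, 107, 119, 123, 131, 135, 149]

Fragments:
  [0,18): 18 bp
  [18,32): 14 bp
  [32,39): 7 bp
  [39,46): 7 bp
  [46,50): 4 bp
  [50,59): 9 bp
  [59,66): 7 bp
  [66,75): 9 bp
  [75,90): 15 bp
  [90,98): 8 bp
  [98,107): 9 bp
  [107,119): 12 bp
  [119,123): 4 bp
  [123,131): 8 bp
  [131,135): 4 bp
  [135,149): 14 bp
  [149,163): 14 bp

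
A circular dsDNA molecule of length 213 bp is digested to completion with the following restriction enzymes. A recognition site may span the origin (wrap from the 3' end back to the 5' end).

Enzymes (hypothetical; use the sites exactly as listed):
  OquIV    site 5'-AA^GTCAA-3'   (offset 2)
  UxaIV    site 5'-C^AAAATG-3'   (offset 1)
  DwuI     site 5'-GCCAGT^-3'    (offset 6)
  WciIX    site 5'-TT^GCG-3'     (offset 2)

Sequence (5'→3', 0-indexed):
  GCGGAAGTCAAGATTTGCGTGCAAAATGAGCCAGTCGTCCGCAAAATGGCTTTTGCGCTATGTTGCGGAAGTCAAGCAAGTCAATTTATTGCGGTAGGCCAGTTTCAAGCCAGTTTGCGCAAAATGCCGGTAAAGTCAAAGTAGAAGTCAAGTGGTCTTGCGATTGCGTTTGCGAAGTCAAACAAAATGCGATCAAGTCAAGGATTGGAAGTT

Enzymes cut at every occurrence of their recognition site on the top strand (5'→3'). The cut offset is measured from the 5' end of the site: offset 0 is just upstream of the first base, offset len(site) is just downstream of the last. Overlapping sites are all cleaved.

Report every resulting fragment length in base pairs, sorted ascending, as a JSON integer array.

[2,4,5,6,6,6,6,6,7,7,9,10,10,11,11,12,12,13,13,13,13,14,17]

Per-enzyme occurrences:
  OquIV (AAGTCAA, off=2): starts [4, 68, 77, 132, 144, 174, 194] → cuts [6, 70, 79, 134, 146, 176, 196]
  UxaIV (CAAAATG, off=1): starts [21, 41, 119, 182] → cuts [22, 42, 120, 183]
  DwuI (GCCAGT, off=6): starts [29, 97, 108] → cuts [35, 103, 114]
  WciIX (TTGCG, off=2): starts [14, 52, 62, 88, 114, 157, 163, 169, 211] → cuts [0, 16, 54, 64, 90, 116, 159, 165, 171]

Pooled cuts: [0, 6, 16, 22, 35, 42, 54, 64, 70, 79, 90, 103, 114, 116, 120, 134, 146, 159, 165, 171, 176, 183, 196]

Fragment lengths:
  0→6: 6 bp
  6→16: 10 bp
  16→22: 6 bp
  22→35: 13 bp
  35→42: 7 bp
  42→54: 12 bp
  54→64: 10 bp
  64→70: 6 bp
  70→79: 9 bp
  79→90: 11 bp
  90→103: 13 bp
  103→114: 11 bp
  114→116: 2 bp
  116→120: 4 bp
  120→134: 14 bp
  134→146: 12 bp
  146→159: 13 bp
  159→165: 6 bp
  165→171: 6 bp
  171→176: 5 bp
  176→183: 7 bp
  183→196: 13 bp
  196→0 (wrap): 213-196+0 = 17 bp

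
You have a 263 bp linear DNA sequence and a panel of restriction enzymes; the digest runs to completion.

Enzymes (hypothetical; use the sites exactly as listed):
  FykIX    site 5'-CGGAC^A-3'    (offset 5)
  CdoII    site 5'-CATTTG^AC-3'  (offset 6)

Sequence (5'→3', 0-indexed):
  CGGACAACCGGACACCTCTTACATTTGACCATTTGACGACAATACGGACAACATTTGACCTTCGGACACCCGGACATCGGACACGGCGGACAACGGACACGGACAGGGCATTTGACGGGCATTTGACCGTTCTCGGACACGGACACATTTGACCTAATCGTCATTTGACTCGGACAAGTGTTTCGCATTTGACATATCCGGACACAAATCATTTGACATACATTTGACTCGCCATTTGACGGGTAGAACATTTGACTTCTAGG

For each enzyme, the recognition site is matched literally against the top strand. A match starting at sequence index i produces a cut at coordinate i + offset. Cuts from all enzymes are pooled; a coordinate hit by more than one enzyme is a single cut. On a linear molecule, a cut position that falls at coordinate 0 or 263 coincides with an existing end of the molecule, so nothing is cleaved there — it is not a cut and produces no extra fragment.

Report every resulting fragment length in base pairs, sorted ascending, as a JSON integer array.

Per-enzyme occurrences:
  FykIX (CGGACA, off=5): starts [0, 8, 44, 62, 70, 77, 86, 93, 99, 133, 139, 170, 198] → cuts [5, 13, 49, 67, 75, 82, 91, 98, 104, 138, 144, 175, 203]
  CdoII (CATTTGAC, off=6): starts [21, 29, 51, 108, 119, 145, 161, 185, 209, 220, 232, 248] → cuts [27, 35, 57, 114, 125, 151, 167, 191, 215, 226, 238, 254]

All cut coordinates (distinct, sorted): [5, 13, 27, 35, 49, 57, 67, 75, 82, 91, 98, 104, 114, 125, 138, 144, 151, 167, 175, 191, 203, 215, 226, 238, 254]

Fragment lengths:
  [0,5): 5 bp
  [5,13): 8 bp
  [13,27): 14 bp
  [27,35): 8 bp
  [35,49): 14 bp
  [49,57): 8 bp
  [57,67): 10 bp
  [67,75): 8 bp
  [75,82): 7 bp
  [82,91): 9 bp
  [91,98): 7 bp
  [98,104): 6 bp
  [104,114): 10 bp
  [114,125): 11 bp
  [125,138): 13 bp
  [138,144): 6 bp
  [144,151): 7 bp
  [151,167): 16 bp
  [167,175): 8 bp
  [175,191): 16 bp
  [191,203): 12 bp
  [203,215): 12 bp
  [215,226): 11 bp
  [226,238): 12 bp
  [238,254): 16 bp
  [254,263): 9 bp

[5,6,6,7,7,7,8,8,8,8,8,9,9,10,10,11,11,12,12,12,13,14,14,16,16,16]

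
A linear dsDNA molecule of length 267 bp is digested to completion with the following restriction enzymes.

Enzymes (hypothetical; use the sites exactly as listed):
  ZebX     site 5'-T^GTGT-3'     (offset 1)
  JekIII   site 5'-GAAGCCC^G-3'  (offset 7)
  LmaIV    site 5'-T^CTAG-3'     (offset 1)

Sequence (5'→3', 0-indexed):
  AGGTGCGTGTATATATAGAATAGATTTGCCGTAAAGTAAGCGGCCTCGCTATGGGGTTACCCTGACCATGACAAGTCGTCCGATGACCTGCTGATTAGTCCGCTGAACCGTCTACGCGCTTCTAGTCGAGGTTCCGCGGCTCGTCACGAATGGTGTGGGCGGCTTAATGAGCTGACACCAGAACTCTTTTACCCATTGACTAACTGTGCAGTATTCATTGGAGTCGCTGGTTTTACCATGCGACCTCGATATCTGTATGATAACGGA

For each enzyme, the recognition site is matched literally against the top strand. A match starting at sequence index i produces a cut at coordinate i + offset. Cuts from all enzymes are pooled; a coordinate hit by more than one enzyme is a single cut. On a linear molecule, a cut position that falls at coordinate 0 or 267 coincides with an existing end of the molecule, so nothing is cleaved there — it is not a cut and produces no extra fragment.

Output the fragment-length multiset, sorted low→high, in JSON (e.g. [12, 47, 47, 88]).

[121,146]

Site scan:
  ZebX (TGTGT, off=1): no sites
  JekIII (GAAGCCCG, off=7): no sites
  LmaIV (TCTAG, off=1): starts [120] → cuts [121]

Pooled cuts: [121]

Fragments:
  [0,121): 121 bp
  [121,267): 146 bp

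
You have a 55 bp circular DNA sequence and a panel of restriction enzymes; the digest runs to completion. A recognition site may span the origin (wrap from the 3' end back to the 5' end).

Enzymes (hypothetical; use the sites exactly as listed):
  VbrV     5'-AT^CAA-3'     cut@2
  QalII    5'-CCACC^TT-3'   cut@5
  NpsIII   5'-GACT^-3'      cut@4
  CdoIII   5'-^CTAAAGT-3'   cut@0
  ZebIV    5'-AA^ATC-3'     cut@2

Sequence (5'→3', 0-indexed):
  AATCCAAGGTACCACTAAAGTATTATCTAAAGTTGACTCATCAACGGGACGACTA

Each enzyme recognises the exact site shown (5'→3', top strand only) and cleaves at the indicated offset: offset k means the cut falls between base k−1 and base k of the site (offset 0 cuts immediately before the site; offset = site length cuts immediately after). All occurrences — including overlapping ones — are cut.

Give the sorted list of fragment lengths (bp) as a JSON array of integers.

[2,3,12,12,13,13]

Site scan:
  VbrV (ATCAA, off=2): starts [39] → cuts [41]
  QalII (CCACCTT, off=5): no sites
  NpsIII (GACT, off=4): starts [34, 50] → cuts [38, 54]
  CdoIII (CTAAAGT, off=0): starts [14, 26] → cuts [14, 26]
  ZebIV (AAATC, off=2): starts [54] → cuts [1]

All cut coordinates (distinct, sorted): [1, 14, 26, 38, 41, 54]

Fragments:
  1→14: 13 bp
  14→26: 12 bp
  26→38: 12 bp
  38→41: 3 bp
  41→54: 13 bp
  54→1 (wrap): 55-54+1 = 2 bp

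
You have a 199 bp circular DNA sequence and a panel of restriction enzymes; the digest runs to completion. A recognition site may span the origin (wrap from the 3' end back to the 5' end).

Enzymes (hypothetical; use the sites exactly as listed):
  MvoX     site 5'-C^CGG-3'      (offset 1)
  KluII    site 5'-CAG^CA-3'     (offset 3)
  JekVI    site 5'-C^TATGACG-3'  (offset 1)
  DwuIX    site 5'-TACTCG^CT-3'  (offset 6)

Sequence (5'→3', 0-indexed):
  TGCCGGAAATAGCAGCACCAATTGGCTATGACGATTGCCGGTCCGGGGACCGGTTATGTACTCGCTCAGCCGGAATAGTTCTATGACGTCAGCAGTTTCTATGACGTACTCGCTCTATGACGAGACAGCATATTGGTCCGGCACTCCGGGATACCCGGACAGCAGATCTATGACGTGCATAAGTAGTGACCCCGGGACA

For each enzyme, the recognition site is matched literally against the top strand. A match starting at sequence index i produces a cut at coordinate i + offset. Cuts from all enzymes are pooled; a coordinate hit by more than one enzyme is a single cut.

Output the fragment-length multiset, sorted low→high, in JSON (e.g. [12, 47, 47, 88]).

[3,5,6,6,7,7,7,8,9,10,10,11,11,11,12,12,13,13,14,24]

Per-enzyme occurrences:
  MvoX (CCGG, off=1): starts [2, 37, 42, 49, 69, 137, 145, 154, 191] → cuts [3, 38, 43, 50, 70, 138, 146, 155, 192]
  KluII (CAGCA, off=3): starts [12, 89, 125, 159] → cuts [15, 92, 128, 162]
  JekVI (CTATGACG, off=1): starts [25, 80, 98, 114, 167] → cuts [26, 81, 99, 115, 168]
  DwuIX (TACTCGCT, off=6): starts [58, 106] → cuts [64, 112]

Pooled cuts: [3, 15, 26, 38, 43, 50, 64, 70, 81, 92, 99, 112, 115, 128, 138, 146, 155, 162, 168, 192]

Fragments:
  3→15: 12 bp
  15→26: 11 bp
  26→38: 12 bp
  38→43: 5 bp
  43→50: 7 bp
  50→64: 14 bp
  64→70: 6 bp
  70→81: 11 bp
  81→92: 11 bp
  92→99: 7 bp
  99→112: 13 bp
  112→115: 3 bp
  115→128: 13 bp
  128→138: 10 bp
  138→146: 8 bp
  146→155: 9 bp
  155→162: 7 bp
  162→168: 6 bp
  168→192: 24 bp
  192→3 (wrap): 199-192+3 = 10 bp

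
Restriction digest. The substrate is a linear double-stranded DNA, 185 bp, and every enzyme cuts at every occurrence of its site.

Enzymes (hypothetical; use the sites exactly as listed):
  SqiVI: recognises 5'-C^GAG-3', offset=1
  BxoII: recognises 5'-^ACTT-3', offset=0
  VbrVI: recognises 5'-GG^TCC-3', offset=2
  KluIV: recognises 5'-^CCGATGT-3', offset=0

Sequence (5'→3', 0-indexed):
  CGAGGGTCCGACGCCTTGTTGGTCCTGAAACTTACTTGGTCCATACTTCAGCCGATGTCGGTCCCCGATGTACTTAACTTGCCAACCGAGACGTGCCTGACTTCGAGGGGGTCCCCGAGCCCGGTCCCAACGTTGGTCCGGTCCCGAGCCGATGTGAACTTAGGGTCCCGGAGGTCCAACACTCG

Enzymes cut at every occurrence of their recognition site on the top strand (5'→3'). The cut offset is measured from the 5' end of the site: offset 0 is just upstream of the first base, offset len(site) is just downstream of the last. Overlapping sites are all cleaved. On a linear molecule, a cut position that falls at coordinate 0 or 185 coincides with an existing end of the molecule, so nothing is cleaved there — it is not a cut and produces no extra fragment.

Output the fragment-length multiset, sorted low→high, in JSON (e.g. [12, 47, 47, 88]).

[1,3,3,4,4,5,5,5,5,5,5,6,7,7,7,7,8,8,9,9,10,11,11,12,12,16]

Site scan:
  SqiVI (CGAG, off=1): starts [0, 86, 103, 115, 144] → cuts [1, 87, 104, 116, 145]
  BxoII (ACTT, off=0): starts [29, 33, 44, 71, 76, 99, 157] → cuts [29, 33, 44, 71, 76, 99, 157]
  VbrVI (GGTCC, off=2): starts [4, 20, 37, 59, 109, 122, 134, 139, 163, 172] → cuts [6, 22, 39, 61, 111, 124, 136, 141, 165, 174]
  KluIV (CCGATGT, off=0): starts [51, 64, 148] → cuts [51, 64, 148]

Pooled cuts: [1, 6, 22, 29, 33, 39, 44, 51, 61, 64, 71, 76, 87, 99, 104, 111, 116, 124, 136, 141, 145, 148, 157, 165, 174]

Fragments:
  [0,1): 1 bp
  [1,6): 5 bp
  [6,22): 16 bp
  [22,29): 7 bp
  [29,33): 4 bp
  [33,39): 6 bp
  [39,44): 5 bp
  [44,51): 7 bp
  [51,61): 10 bp
  [61,64): 3 bp
  [64,71): 7 bp
  [71,76): 5 bp
  [76,87): 11 bp
  [87,99): 12 bp
  [99,104): 5 bp
  [104,111): 7 bp
  [111,116): 5 bp
  [116,124): 8 bp
  [124,136): 12 bp
  [136,141): 5 bp
  [141,145): 4 bp
  [145,148): 3 bp
  [148,157): 9 bp
  [157,165): 8 bp
  [165,174): 9 bp
  [174,185): 11 bp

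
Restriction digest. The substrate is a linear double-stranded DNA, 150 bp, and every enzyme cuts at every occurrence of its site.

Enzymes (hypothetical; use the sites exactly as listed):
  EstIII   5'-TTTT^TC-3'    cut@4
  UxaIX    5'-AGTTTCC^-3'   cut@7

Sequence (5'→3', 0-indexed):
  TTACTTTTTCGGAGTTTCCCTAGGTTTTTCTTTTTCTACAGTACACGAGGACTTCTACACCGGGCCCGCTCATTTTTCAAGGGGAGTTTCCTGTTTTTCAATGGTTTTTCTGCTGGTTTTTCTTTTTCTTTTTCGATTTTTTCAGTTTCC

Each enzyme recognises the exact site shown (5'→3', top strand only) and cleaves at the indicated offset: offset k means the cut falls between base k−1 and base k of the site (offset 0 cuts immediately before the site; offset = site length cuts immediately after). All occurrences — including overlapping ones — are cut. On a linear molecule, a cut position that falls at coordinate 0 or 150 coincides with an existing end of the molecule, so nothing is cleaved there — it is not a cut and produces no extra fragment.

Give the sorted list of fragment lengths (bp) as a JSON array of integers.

Scan for sites:
  EstIII TTTTTC/4: at [4, 24, 30, 72, 93, 104, 116, 122, 128, 137] ⇒ [8, 28, 34, 76, 97, 108, 120, 126, 132, 141]
  UxaIX AGTTTCC/7: at [12, 84, 143] ⇒ [19, 91] (position 150 is a terminus of the linear molecule — no cut)

Pooled cuts: [8, 19, 28, 34, 76, 91, 97, 108, 120, 126, 132, 141]

Fragments:
  [0,8): 8 bp
  [8,19): 11 bp
  [19,28): 9 bp
  [28,34): 6 bp
  [34,76): 42 bp
  [76,91): 15 bp
  [91,97): 6 bp
  [97,108): 11 bp
  [108,120): 12 bp
  [120,126): 6 bp
  [126,132): 6 bp
  [132,141): 9 bp
  [141,150): 9 bp

[6,6,6,6,8,9,9,9,11,11,12,15,42]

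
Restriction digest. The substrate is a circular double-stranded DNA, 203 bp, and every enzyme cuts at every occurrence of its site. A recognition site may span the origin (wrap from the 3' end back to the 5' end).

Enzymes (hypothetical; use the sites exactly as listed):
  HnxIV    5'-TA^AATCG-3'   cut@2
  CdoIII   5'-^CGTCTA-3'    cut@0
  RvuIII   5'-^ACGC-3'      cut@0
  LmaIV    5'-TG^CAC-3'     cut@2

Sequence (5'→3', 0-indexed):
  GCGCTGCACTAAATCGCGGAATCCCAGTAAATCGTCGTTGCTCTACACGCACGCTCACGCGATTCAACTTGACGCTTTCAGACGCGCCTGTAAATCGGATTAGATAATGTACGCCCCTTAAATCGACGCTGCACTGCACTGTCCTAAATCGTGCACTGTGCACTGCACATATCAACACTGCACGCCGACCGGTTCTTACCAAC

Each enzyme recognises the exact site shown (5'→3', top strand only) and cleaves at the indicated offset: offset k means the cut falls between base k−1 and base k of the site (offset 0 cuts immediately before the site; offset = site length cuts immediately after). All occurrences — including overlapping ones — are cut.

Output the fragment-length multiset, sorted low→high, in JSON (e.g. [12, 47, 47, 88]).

[1,4,5,5,5,5,6,6,7,7,8,10,10,10,11,15,15,17,18,18,20]

Per-enzyme occurrences:
  HnxIV (TAAATCG, off=2): starts [9, 27, 90, 118, 144] → cuts [11, 29, 92, 120, 146]
  CdoIII (CGTCTA, off=0): no sites
  RvuIII (ACGC, off=0): starts [46, 50, 56, 71, 81, 110, 125, 181, 201] → cuts [46, 50, 56, 71, 81, 110, 125, 181, 201]
  LmaIV (TGCAC, off=2): starts [4, 129, 134, 151, 158, 163, 178] → cuts [6, 131, 136, 153, 160, 165, 180]

All cut coordinates (distinct, sorted): [6, 11, 29, 46, 50, 56, 71, 81, 92, 110, 120, 125, 131, 136, 146, 153, 160, 165, 180, 181, 201]

Fragment lengths:
  6→11: 5 bp
  11→29: 18 bp
  29→46: 17 bp
  46→50: 4 bp
  50→56: 6 bp
  56→71: 15 bp
  71→81: 10 bp
  81→92: 11 bp
  92→110: 18 bp
  110→120: 10 bp
  120→125: 5 bp
  125→131: 6 bp
  131→136: 5 bp
  136→146: 10 bp
  146→153: 7 bp
  153→160: 7 bp
  160→165: 5 bp
  165→180: 15 bp
  180→181: 1 bp
  181→201: 20 bp
  201→6 (wrap): 203-201+6 = 8 bp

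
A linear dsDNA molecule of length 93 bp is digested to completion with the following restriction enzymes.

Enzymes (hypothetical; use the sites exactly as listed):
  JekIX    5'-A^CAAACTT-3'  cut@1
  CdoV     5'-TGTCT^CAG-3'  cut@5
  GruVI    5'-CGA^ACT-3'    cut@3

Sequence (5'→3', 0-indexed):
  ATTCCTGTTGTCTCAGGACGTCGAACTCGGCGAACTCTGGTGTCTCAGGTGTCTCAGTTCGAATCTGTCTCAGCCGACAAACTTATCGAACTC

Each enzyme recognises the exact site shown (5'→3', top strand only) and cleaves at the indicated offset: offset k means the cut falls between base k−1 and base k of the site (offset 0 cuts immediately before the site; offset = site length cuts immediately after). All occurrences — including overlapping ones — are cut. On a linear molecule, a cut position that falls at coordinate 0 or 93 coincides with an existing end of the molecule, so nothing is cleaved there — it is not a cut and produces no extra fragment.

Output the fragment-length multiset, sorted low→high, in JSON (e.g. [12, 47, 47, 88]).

Scan for sites:
  JekIX (ACAAACTT, off=1): starts [76] → cuts [77]
  CdoV (TGTCTCAG, off=5): starts [8, 40, 49, 65] → cuts [13, 45, 54, 70]
  GruVI (CGAACT, off=3): starts [21, 30, 86] → cuts [24, 33, 89]

Pooled cuts: [13, 24, 33, 45, 54, 70, 77, 89]

Fragment lengths:
  [0,13): 13 bp
  [13,24): 11 bp
  [24,33): 9 bp
  [33,45): 12 bp
  [45,54): 9 bp
  [54,70): 16 bp
  [70,77): 7 bp
  [77,89): 12 bp
  [89,93): 4 bp

[4,7,9,9,11,12,12,13,16]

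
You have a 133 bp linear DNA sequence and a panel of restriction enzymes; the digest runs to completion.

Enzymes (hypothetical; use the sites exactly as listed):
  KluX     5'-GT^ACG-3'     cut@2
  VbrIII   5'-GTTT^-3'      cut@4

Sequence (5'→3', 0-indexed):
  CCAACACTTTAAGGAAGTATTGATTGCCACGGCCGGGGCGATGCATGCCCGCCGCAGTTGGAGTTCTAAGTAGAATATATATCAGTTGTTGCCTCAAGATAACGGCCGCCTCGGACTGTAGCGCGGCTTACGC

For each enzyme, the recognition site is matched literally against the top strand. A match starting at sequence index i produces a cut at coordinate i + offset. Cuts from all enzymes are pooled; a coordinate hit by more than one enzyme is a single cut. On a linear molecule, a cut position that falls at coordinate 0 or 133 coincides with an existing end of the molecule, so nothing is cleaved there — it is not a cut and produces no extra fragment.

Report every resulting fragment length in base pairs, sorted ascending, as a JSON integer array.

Per-enzyme occurrences:
  KluX (GTACG, off=2): no sites
  VbrIII (GTTT, off=4): no sites

Pooled cuts: ∅

Fragment lengths:
  no cuts → one linear fragment of 133 bp

[133]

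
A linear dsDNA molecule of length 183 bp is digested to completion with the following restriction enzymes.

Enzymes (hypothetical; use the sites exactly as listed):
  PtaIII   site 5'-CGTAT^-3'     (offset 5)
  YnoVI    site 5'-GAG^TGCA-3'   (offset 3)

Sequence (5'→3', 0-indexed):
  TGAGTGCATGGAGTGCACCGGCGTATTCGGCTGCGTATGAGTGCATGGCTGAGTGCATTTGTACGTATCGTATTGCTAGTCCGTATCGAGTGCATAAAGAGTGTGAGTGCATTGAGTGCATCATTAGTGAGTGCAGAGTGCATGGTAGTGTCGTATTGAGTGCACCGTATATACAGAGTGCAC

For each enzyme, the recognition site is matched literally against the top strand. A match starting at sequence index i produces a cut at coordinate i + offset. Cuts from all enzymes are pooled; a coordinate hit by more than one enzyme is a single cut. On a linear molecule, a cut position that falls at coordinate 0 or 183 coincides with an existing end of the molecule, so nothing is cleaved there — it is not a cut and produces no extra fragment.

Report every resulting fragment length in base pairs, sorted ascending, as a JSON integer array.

[3,4,4,4,5,5,7,8,9,9,10,12,12,13,13,15,15,17,18]

Scan for sites:
  PtaIII CGTAT/5: at [21, 33, 63, 68, 81, 151, 165] ⇒ [26, 38, 68, 73, 86, 156, 170]
  YnoVI GAGTGCA/3: at [1, 10, 38, 50, 87, 104, 113, 128, 135, 157, 175] ⇒ [4, 13, 41, 53, 90, 107, 116, 131, 138, 160, 178]

All cut coordinates (distinct, sorted): [4, 13, 26, 38, 41, 53, 68, 73, 86, 90, 107, 116, 131, 138, 156, 160, 170, 178]

Fragments:
  [0,4): 4 bp
  [4,13): 9 bp
  [13,26): 13 bp
  [26,38): 12 bp
  [38,41): 3 bp
  [41,53): 12 bp
  [53,68): 15 bp
  [68,73): 5 bp
  [73,86): 13 bp
  [86,90): 4 bp
  [90,107): 17 bp
  [107,116): 9 bp
  [116,131): 15 bp
  [131,138): 7 bp
  [138,156): 18 bp
  [156,160): 4 bp
  [160,170): 10 bp
  [170,178): 8 bp
  [178,183): 5 bp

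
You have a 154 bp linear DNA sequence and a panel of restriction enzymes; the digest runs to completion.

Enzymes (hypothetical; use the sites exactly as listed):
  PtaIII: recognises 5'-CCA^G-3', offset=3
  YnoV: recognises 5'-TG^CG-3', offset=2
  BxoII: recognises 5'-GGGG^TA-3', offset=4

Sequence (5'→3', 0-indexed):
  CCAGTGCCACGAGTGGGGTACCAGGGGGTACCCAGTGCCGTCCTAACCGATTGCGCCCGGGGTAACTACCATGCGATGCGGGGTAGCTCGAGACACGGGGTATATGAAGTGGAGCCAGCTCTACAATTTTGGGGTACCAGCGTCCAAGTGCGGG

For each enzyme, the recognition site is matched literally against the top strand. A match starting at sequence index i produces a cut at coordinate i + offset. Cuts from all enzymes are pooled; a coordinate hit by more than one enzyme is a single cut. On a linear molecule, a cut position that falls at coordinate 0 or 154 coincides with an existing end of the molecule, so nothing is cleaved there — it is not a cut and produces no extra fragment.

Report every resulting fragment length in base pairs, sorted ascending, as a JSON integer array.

Scan for sites:
  PtaIII CCAG/3: at [0, 20, 31, 114, 136] ⇒ [3, 23, 34, 117, 139]
  YnoV TGCG/2: at [51, 71, 76, 148] ⇒ [53, 73, 78, 150]
  BxoII GGGGTA/4: at [14, 24, 58, 79, 96, 130] ⇒ [18, 28, 62, 83, 100, 134]

Pooled cuts: [3, 18, 23, 28, 34, 53, 62, 73, 78, 83, 100, 117, 134, 139, 150]

Fragments:
  [0,3): 3 bp
  [3,18): 15 bp
  [18,23): 5 bp
  [23,28): 5 bp
  [28,34): 6 bp
  [34,53): 19 bp
  [53,62): 9 bp
  [62,73): 11 bp
  [73,78): 5 bp
  [78,83): 5 bp
  [83,100): 17 bp
  [100,117): 17 bp
  [117,134): 17 bp
  [134,139): 5 bp
  [139,150): 11 bp
  [150,154): 4 bp

[3,4,5,5,5,5,5,6,9,11,11,15,17,17,17,19]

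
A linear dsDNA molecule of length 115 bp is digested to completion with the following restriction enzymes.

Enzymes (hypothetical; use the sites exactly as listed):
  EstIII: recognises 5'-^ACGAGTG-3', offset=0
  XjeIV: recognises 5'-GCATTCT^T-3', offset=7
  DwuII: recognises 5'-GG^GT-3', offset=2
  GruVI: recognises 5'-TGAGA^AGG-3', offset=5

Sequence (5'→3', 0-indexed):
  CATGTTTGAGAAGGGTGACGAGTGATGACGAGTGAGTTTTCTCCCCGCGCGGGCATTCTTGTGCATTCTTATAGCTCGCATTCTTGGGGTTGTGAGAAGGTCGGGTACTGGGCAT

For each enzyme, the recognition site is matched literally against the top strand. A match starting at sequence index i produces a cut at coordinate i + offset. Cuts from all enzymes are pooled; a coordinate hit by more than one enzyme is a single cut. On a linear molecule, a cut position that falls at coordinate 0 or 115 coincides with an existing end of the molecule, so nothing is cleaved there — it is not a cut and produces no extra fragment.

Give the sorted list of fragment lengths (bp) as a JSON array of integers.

[3,3,4,7,9,10,10,11,11,15,32]

Scan for sites:
  EstIII (ACGAGTG, off=0): starts [17, 27] → cuts [17, 27]
  XjeIV (GCATTCTT, off=7): starts [52, 62, 77] → cuts [59, 69, 84]
  DwuII (GGGT, off=2): starts [12, 86, 102] → cuts [14, 88, 104]
  GruVI (TGAGAAGG, off=5): starts [6, 92] → cuts [11, 97]

Pooled cuts: [11, 14, 17, 27, 59, 69, 84, 88, 97, 104]

Fragments:
  [0,11): 11 bp
  [11,14): 3 bp
  [14,17): 3 bp
  [17,27): 10 bp
  [27,59): 32 bp
  [59,69): 10 bp
  [69,84): 15 bp
  [84,88): 4 bp
  [88,97): 9 bp
  [97,104): 7 bp
  [104,115): 11 bp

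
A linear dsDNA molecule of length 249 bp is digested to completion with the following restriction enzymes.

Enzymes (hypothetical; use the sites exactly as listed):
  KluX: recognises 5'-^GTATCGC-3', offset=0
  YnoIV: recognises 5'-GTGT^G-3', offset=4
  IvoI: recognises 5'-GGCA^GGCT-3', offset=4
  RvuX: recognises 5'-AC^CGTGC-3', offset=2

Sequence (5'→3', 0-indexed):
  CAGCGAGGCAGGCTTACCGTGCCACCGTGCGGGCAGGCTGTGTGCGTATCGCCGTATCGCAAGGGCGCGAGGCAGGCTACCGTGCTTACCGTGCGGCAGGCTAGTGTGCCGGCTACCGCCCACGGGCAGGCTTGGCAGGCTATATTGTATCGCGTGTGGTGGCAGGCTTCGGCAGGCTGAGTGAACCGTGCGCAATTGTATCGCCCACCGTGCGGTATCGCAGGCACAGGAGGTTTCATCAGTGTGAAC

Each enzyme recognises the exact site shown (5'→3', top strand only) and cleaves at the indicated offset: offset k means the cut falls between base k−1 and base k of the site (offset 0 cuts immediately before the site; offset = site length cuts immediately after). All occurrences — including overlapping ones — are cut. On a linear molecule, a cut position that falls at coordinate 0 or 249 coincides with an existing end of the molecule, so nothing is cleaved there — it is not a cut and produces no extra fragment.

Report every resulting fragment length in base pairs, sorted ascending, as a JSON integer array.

[2,4,6,6,7,7,8,8,8,9,9,9,9,9,10,10,10,11,11,11,12,21,21,31]

Scan for sites:
  KluX (GTATCGC, off=0): starts [45, 53, 146, 197, 214] → cuts [45, 53, 146, 197, 214]
  YnoIV (GTGTG, off=4): starts [39, 103, 153, 241] → cuts [43, 107, 157, 245]
  IvoI (GGCAGGCT, off=4): starts [6, 31, 70, 94, 124, 133, 160, 170] → cuts [10, 35, 74, 98, 128, 137, 164, 174]
  RvuX (ACCGTGC, off=2): starts [15, 23, 78, 87, 184, 206] → cuts [17, 25, 80, 89, 186, 208]

All cut coordinates (distinct, sorted): [10, 17, 25, 35, 43, 45, 53, 74, 80, 89, 98, 107, 128, 137, 146, 157, 164, 174, 186, 197, 208, 214, 245]

Fragments:
  [0,10): 10 bp
  [10,17): 7 bp
  [17,25): 8 bp
  [25,35): 10 bp
  [35,43): 8 bp
  [43,45): 2 bp
  [45,53): 8 bp
  [53,74): 21 bp
  [74,80): 6 bp
  [80,89): 9 bp
  [89,98): 9 bp
  [98,107): 9 bp
  [107,128): 21 bp
  [128,137): 9 bp
  [137,146): 9 bp
  [146,157): 11 bp
  [157,164): 7 bp
  [164,174): 10 bp
  [174,186): 12 bp
  [186,197): 11 bp
  [197,208): 11 bp
  [208,214): 6 bp
  [214,245): 31 bp
  [245,249): 4 bp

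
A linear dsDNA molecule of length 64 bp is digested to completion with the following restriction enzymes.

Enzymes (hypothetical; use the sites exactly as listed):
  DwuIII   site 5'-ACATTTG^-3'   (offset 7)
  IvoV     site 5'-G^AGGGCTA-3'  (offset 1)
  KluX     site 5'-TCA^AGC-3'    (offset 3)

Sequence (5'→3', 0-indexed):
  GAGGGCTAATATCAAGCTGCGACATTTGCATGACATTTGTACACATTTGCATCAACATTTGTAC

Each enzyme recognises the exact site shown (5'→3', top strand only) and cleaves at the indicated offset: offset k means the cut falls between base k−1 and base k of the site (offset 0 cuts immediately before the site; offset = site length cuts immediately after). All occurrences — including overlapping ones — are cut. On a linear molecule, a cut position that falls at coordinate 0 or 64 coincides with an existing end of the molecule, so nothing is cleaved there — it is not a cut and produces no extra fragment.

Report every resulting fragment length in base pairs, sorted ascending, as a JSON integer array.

Per-enzyme occurrences:
  DwuIII ACATTTG/7: at [21, 32, 42, 54] ⇒ [28, 39, 49, 61]
  IvoV GAGGGCTA/1: at [0] ⇒ [1]
  KluX TCAAGC/3: at [11] ⇒ [14]

All cut coordinates (distinct, sorted): [1, 14, 28, 39, 49, 61]

Fragment lengths:
  [0,1): 1 bp
  [1,14): 13 bp
  [14,28): 14 bp
  [28,39): 11 bp
  [39,49): 10 bp
  [49,61): 12 bp
  [61,64): 3 bp

[1,3,10,11,12,13,14]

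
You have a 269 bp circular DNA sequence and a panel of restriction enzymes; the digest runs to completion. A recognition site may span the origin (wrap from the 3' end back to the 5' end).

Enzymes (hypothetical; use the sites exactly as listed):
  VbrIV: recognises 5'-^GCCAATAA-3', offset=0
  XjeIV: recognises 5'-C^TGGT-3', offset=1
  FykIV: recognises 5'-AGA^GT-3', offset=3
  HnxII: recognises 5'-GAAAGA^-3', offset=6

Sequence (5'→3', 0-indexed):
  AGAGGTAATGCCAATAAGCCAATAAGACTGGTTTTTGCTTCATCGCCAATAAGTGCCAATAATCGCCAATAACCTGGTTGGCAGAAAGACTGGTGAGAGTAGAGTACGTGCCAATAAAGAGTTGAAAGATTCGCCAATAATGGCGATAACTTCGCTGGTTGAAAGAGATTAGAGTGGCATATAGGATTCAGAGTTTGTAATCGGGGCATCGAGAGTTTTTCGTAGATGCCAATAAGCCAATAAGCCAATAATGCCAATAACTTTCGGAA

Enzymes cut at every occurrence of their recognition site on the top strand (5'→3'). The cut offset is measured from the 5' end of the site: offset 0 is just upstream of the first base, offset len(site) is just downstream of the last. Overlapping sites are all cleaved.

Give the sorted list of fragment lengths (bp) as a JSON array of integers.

Scan for sites:
  VbrIV (GCCAATAA, off=0): starts [9, 17, 44, 54, 64, 109, 132, 227, 235, 243, 252] → cuts [9, 17, 44, 54, 64, 109, 132, 227, 235, 243, 252]
  XjeIV (CTGGT, off=1): starts [27, 73, 89, 154] → cuts [28, 74, 90, 155]
  FykIV (AGAGT, off=3): starts [95, 100, 117, 170, 189, 211] → cuts [98, 103, 120, 173, 192, 214]
  HnxII (GAAAGA, off=6): starts [83, 123, 160, 266] → cuts [3, 89, 129, 166]

Pooled cuts: [3, 9, 17, 28, 44, 54, 64, 74, 89, 90, 98, 103, 109, 120, 129, 132, 155, 166, 173, 192, 214, 227, 235, 243, 252]

Fragments:
  3→9: 6 bp
  9→17: 8 bp
  17→28: 11 bp
  28→44: 16 bp
  44→54: 10 bp
  54→64: 10 bp
  64→74: 10 bp
  74→89: 15 bp
  89→90: 1 bp
  90→98: 8 bp
  98→103: 5 bp
  103→109: 6 bp
  109→120: 11 bp
  120→129: 9 bp
  129→132: 3 bp
  132→155: 23 bp
  155→166: 11 bp
  166→173: 7 bp
  173→192: 19 bp
  192→214: 22 bp
  214→227: 13 bp
  227→235: 8 bp
  235→243: 8 bp
  243→252: 9 bp
  252→3 (wrap): 269-252+3 = 20 bp

[1,3,5,6,6,7,8,8,8,8,9,9,10,10,10,11,11,11,13,15,16,19,20,22,23]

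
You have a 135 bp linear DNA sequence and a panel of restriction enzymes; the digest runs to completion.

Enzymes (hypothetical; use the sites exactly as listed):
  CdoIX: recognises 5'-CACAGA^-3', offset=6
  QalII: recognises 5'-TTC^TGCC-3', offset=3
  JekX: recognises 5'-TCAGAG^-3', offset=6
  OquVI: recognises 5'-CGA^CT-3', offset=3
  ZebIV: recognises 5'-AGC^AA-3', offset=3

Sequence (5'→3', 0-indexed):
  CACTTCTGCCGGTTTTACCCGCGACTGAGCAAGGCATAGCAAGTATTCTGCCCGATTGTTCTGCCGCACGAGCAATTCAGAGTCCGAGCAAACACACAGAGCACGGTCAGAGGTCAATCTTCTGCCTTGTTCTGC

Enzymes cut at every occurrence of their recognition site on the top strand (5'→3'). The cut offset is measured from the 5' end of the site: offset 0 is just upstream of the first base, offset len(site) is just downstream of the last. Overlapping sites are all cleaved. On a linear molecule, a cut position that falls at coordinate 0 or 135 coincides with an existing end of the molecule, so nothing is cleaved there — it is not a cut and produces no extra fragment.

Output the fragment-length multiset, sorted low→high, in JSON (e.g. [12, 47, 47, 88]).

Site scan:
  CdoIX (CACAGA, off=6): starts [94] → cuts [100]
  QalII (TTCTGCC, off=3): starts [3, 45, 58, 119] → cuts [6, 48, 61, 122]
  JekX (TCAGAG, off=6): starts [76, 106] → cuts [82, 112]
  OquVI (CGACT, off=3): starts [21] → cuts [24]
  ZebIV (AGCAA, off=3): starts [27, 37, 70, 86] → cuts [30, 40, 73, 89]

Pooled cuts: [6, 24, 30, 40, 48, 61, 73, 82, 89, 100, 112, 122]

Fragments:
  [0,6): 6 bp
  [6,24): 18 bp
  [24,30): 6 bp
  [30,40): 10 bp
  [40,48): 8 bp
  [48,61): 13 bp
  [61,73): 12 bp
  [73,82): 9 bp
  [82,89): 7 bp
  [89,100): 11 bp
  [100,112): 12 bp
  [112,122): 10 bp
  [122,135): 13 bp

[6,6,7,8,9,10,10,11,12,12,13,13,18]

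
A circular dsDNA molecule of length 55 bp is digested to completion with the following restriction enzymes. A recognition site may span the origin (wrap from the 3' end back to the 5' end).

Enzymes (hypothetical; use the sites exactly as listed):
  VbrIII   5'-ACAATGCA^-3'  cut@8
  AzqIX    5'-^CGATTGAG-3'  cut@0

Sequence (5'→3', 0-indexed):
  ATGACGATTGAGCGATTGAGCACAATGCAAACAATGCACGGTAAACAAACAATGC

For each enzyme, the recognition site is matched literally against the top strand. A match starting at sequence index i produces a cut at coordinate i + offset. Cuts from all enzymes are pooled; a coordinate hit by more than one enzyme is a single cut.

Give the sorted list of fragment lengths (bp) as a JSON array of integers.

Site scan:
  VbrIII (ACAATGCA, off=8): starts [21, 30, 48] → cuts [1, 29, 38]
  AzqIX (CGATTGAG, off=0): starts [4, 12] → cuts [4, 12]

Pooled cuts: [1, 4, 12, 29, 38]

Fragment lengths:
  1→4: 3 bp
  4→12: 8 bp
  12→29: 17 bp
  29→38: 9 bp
  38→1 (wrap): 55-38+1 = 18 bp

[3,8,9,17,18]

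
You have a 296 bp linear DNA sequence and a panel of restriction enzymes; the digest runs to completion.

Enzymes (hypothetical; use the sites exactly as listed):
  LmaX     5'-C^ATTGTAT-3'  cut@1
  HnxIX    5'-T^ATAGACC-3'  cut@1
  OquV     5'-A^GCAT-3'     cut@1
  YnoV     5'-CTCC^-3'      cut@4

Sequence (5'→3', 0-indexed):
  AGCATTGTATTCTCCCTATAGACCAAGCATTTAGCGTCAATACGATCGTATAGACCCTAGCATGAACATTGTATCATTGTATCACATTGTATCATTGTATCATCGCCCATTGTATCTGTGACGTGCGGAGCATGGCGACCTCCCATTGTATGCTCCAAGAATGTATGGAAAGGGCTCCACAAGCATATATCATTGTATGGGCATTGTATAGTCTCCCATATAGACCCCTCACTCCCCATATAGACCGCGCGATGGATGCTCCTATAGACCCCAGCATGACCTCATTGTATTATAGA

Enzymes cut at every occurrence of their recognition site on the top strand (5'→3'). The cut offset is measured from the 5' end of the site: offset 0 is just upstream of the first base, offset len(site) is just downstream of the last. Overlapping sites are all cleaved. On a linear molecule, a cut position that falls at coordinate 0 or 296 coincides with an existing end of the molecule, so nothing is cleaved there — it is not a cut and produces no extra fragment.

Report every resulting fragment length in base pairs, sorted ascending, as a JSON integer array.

[1,1,1,2,2,3,4,4,8,8,8,9,9,10,10,10,10,11,12,12,13,14,14,15,16,21,22,23,23]

Site scan:
  LmaX (CATTGTAT, off=1): starts [2, 66, 74, 84, 92, 107, 143, 190, 201, 282] → cuts [3, 67, 75, 85, 93, 108, 144, 191, 202, 283]
  HnxIX (TATAGACC, off=1): starts [16, 48, 218, 238, 262] → cuts [17, 49, 219, 239, 263]
  OquV (AGCAT, off=1): starts [0, 25, 58, 128, 181, 272] → cuts [1, 26, 59, 129, 182, 273]
  YnoV (CTCC, off=4): starts [11, 139, 152, 174, 212, 231, 258] → cuts [15, 143, 156, 178, 216, 235, 262]

All cut coordinates (distinct, sorted): [1, 3, 15, 17, 26, 49, 59, 67, 75, 85, 93, 108, 129, 143, 144, 156, 178, 182, 191, 202, 216, 219, 235, 239, 262, 263, 273, 283]

Fragment lengths:
  [0,1): 1 bp
  [1,3): 2 bp
  [3,15): 12 bp
  [15,17): 2 bp
  [17,26): 9 bp
  [26,49): 23 bp
  [49,59): 10 bp
  [59,67): 8 bp
  [67,75): 8 bp
  [75,85): 10 bp
  [85,93): 8 bp
  [93,108): 15 bp
  [108,129): 21 bp
  [129,143): 14 bp
  [143,144): 1 bp
  [144,156): 12 bp
  [156,178): 22 bp
  [178,182): 4 bp
  [182,191): 9 bp
  [191,202): 11 bp
  [202,216): 14 bp
  [216,219): 3 bp
  [219,235): 16 bp
  [235,239): 4 bp
  [239,262): 23 bp
  [262,263): 1 bp
  [263,273): 10 bp
  [273,283): 10 bp
  [283,296): 13 bp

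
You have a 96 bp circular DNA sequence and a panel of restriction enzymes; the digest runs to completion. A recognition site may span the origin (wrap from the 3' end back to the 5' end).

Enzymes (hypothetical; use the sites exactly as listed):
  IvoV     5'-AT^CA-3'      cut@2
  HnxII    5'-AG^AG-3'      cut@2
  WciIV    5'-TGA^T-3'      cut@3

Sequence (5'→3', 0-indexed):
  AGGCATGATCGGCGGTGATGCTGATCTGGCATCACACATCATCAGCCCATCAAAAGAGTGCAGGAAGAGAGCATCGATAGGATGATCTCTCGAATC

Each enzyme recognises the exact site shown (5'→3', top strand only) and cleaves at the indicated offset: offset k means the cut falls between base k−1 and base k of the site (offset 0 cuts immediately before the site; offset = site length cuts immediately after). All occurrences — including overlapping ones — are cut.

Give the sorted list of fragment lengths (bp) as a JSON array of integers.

Per-enzyme occurrences:
  IvoV (ATCA, off=2): starts [30, 37, 40, 48, 93] → cuts [32, 39, 42, 50, 95]
  HnxII (AGAG, off=2): starts [54, 65, 67] → cuts [56, 67, 69]
  WciIV (TGAT, off=3): starts [5, 15, 21, 82] → cuts [8, 18, 24, 85]

All cut coordinates (distinct, sorted): [8, 18, 24, 32, 39, 42, 50, 56, 67, 69, 85, 95]

Fragments:
  8→18: 10 bp
  18→24: 6 bp
  24→32: 8 bp
  32→39: 7 bp
  39→42: 3 bp
  42→50: 8 bp
  50→56: 6 bp
  56→67: 11 bp
  67→69: 2 bp
  69→85: 16 bp
  85→95: 10 bp
  95→8 (wrap): 96-95+8 = 9 bp

[2,3,6,6,7,8,8,9,10,10,11,16]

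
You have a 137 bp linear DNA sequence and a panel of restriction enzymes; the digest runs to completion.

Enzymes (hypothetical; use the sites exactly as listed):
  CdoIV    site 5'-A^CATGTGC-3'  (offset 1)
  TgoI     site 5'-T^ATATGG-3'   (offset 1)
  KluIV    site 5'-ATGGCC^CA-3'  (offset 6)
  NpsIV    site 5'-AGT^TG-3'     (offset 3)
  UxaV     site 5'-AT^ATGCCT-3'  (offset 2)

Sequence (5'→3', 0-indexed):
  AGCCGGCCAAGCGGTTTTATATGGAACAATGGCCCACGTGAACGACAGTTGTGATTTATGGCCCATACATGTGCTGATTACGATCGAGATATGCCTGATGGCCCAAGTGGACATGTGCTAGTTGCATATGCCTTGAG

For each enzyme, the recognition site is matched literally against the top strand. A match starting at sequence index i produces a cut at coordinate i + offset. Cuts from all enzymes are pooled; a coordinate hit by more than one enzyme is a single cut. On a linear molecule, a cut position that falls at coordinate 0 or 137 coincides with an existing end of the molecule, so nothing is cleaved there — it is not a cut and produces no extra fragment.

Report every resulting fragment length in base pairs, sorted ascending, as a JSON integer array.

Per-enzyme occurrences:
  CdoIV (ACATGTGC, off=1): starts [66, 110] → cuts [67, 111]
  TgoI (TATATGG, off=1): starts [17] → cuts [18]
  KluIV (ATGGCCCA, off=6): starts [28, 57, 97] → cuts [34, 63, 103]
  NpsIV (AGTTG, off=3): starts [46, 119] → cuts [49, 122]
  UxaV (ATATGCCT, off=2): starts [88, 125] → cuts [90, 127]

Pooled cuts: [18, 34, 49, 63, 67, 90, 103, 111, 122, 127]

Fragment lengths:
  [0,18): 18 bp
  [18,34): 16 bp
  [34,49): 15 bp
  [49,63): 14 bp
  [63,67): 4 bp
  [67,90): 23 bp
  [90,103): 13 bp
  [103,111): 8 bp
  [111,122): 11 bp
  [122,127): 5 bp
  [127,137): 10 bp

[4,5,8,10,11,13,14,15,16,18,23]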